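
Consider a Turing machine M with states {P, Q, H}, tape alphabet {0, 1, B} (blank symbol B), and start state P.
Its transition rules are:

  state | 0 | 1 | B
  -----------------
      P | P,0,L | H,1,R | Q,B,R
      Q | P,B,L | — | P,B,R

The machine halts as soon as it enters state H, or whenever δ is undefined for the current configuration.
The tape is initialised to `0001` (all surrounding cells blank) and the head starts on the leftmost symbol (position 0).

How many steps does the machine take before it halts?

P | B[0]001B   read 0 → write 0, move L, go to P
P | [B]0001B   read B → write B, move R, go to Q
Q | B[0]001B   read 0 → write B, move L, go to P
P | [B]B001B   read B → write B, move R, go to Q
Q | B[B]001B   read B → write B, move R, go to P
P | BB[0]01B   read 0 → write 0, move L, go to P
P | B[B]001B   read B → write B, move R, go to Q
Q | BB[0]01B   read 0 → write B, move L, go to P
P | B[B]B01B   read B → write B, move R, go to Q
Q | BB[B]01B   read B → write B, move R, go to P
P | BBB[0]1B   read 0 → write 0, move L, go to P
P | BB[B]01B   read B → write B, move R, go to Q
Q | BBB[0]1B   read 0 → write B, move L, go to P
P | BB[B]B1B   read B → write B, move R, go to Q
Q | BBB[B]1B   read B → write B, move R, go to P
P | BBBB[1]B   read 1 → write 1, move R, go to H
H | BBBB1[B]
M halts after 16 transitions.

16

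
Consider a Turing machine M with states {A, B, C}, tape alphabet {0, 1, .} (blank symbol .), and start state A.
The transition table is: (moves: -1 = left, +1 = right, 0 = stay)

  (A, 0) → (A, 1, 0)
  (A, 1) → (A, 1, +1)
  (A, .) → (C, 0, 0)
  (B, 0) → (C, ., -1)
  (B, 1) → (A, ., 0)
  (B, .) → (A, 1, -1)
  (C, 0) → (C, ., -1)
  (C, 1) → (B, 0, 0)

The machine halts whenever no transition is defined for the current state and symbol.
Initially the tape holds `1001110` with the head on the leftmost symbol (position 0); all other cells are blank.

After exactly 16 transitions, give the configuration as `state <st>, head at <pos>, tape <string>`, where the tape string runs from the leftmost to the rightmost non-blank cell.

A | [1]001110.   read 1 → write 1, move +1, go to A
A | 1[0]01110.   read 0 → write 1, move 0, go to A
A | 1[1]01110.   read 1 → write 1, move +1, go to A
A | 11[0]1110.   read 0 → write 1, move 0, go to A
A | 11[1]1110.   read 1 → write 1, move +1, go to A
A | 111[1]110.   read 1 → write 1, move +1, go to A
A | 1111[1]10.   read 1 → write 1, move +1, go to A
A | 11111[1]0.   read 1 → write 1, move +1, go to A
A | 111111[0].   read 0 → write 1, move 0, go to A
A | 111111[1].   read 1 → write 1, move +1, go to A
A | 1111111[.]   read . → write 0, move 0, go to C
C | 1111111[0]   read 0 → write ., move -1, go to C
C | 111111[1].   read 1 → write 0, move 0, go to B
B | 111111[0].   read 0 → write ., move -1, go to C
C | 11111[1]..   read 1 → write 0, move 0, go to B
B | 11111[0]..   read 0 → write ., move -1, go to C
C | 1111[1]...
After 16 steps: state C, head at 4, tape 11111.

state C, head at 4, tape 11111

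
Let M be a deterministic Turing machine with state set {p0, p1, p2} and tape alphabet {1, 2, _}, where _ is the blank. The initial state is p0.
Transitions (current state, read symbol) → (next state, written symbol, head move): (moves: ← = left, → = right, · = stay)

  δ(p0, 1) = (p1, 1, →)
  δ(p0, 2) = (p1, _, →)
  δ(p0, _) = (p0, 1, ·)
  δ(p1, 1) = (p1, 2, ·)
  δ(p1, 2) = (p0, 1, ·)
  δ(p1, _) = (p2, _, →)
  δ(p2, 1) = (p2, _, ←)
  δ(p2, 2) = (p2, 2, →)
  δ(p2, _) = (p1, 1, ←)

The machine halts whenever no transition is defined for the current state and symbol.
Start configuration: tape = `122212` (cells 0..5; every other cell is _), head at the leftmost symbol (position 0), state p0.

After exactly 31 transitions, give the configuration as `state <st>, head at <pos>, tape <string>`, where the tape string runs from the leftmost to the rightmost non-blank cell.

state p1, head at 7, tape 11111111

state=p0 head=0 tape=[1]22212___   (p0,1)→(p1,1,→)
state=p1 head=1 tape=1[2]2212___   (p1,2)→(p0,1,·)
state=p0 head=1 tape=1[1]2212___   (p0,1)→(p1,1,→)
state=p1 head=2 tape=11[2]212___   (p1,2)→(p0,1,·)
state=p0 head=2 tape=11[1]212___   (p0,1)→(p1,1,→)
state=p1 head=3 tape=111[2]12___   (p1,2)→(p0,1,·)
state=p0 head=3 tape=111[1]12___   (p0,1)→(p1,1,→)
state=p1 head=4 tape=1111[1]2___   (p1,1)→(p1,2,·)
state=p1 head=4 tape=1111[2]2___   (p1,2)→(p0,1,·)
state=p0 head=4 tape=1111[1]2___   (p0,1)→(p1,1,→)
state=p1 head=5 tape=11111[2]___   (p1,2)→(p0,1,·)
state=p0 head=5 tape=11111[1]___   (p0,1)→(p1,1,→)
state=p1 head=6 tape=111111[_]__   (p1,_)→(p2,_,→)
state=p2 head=7 tape=111111_[_]_   (p2,_)→(p1,1,←)
state=p1 head=6 tape=111111[_]1_   (p1,_)→(p2,_,→)
state=p2 head=7 tape=111111_[1]_   (p2,1)→(p2,_,←)
state=p2 head=6 tape=111111[_]__   (p2,_)→(p1,1,←)
state=p1 head=5 tape=11111[1]1__   (p1,1)→(p1,2,·)
state=p1 head=5 tape=11111[2]1__   (p1,2)→(p0,1,·)
state=p0 head=5 tape=11111[1]1__   (p0,1)→(p1,1,→)
state=p1 head=6 tape=111111[1]__   (p1,1)→(p1,2,·)
state=p1 head=6 tape=111111[2]__   (p1,2)→(p0,1,·)
state=p0 head=6 tape=111111[1]__   (p0,1)→(p1,1,→)
state=p1 head=7 tape=1111111[_]_   (p1,_)→(p2,_,→)
state=p2 head=8 tape=1111111_[_]   (p2,_)→(p1,1,←)
state=p1 head=7 tape=1111111[_]1   (p1,_)→(p2,_,→)
state=p2 head=8 tape=1111111_[1]   (p2,1)→(p2,_,←)
state=p2 head=7 tape=1111111[_]_   (p2,_)→(p1,1,←)
state=p1 head=6 tape=111111[1]1_   (p1,1)→(p1,2,·)
state=p1 head=6 tape=111111[2]1_   (p1,2)→(p0,1,·)
state=p0 head=6 tape=111111[1]1_   (p0,1)→(p1,1,→)
state=p1 head=7 tape=1111111[1]_
After 31 steps: state p1, head at 7, tape 11111111.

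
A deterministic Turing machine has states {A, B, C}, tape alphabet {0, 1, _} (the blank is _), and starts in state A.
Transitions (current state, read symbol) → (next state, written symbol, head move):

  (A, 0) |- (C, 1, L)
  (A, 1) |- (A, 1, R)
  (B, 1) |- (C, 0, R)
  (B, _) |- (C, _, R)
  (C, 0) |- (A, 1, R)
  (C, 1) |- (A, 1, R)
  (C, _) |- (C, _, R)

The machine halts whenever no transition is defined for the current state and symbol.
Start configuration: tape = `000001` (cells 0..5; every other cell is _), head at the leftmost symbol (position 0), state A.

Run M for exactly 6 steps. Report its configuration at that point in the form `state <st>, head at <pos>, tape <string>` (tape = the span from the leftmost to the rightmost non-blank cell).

state=A head=0 tape=_[0]00001   (A,0)→(C,1,L)
state=C head=-1 tape=[_]100001   (C,_)→(C,_,R)
state=C head=0 tape=_[1]00001   (C,1)→(A,1,R)
state=A head=1 tape=_1[0]0001   (A,0)→(C,1,L)
state=C head=0 tape=_[1]10001   (C,1)→(A,1,R)
state=A head=1 tape=_1[1]0001   (A,1)→(A,1,R)
state=A head=2 tape=_11[0]001
After 6 steps: state A, head at 2, tape 110001.

state A, head at 2, tape 110001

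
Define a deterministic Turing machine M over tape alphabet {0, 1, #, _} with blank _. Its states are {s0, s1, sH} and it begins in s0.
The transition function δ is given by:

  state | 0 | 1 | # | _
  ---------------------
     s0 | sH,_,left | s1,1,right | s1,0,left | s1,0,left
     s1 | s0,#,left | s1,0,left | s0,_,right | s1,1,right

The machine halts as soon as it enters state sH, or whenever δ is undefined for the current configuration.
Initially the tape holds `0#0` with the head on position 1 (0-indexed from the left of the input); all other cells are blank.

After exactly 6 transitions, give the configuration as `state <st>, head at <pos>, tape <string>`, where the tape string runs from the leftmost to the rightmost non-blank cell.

state=s0 head=1 tape=__0[#]0   (s0,#)→(s1,0,left)
state=s1 head=0 tape=__[0]00   (s1,0)→(s0,#,left)
state=s0 head=-1 tape=_[_]#00   (s0,_)→(s1,0,left)
state=s1 head=-2 tape=[_]0#00   (s1,_)→(s1,1,right)
state=s1 head=-1 tape=1[0]#00   (s1,0)→(s0,#,left)
state=s0 head=-2 tape=[1]##00   (s0,1)→(s1,1,right)
state=s1 head=-1 tape=1[#]#00
After 6 steps: state s1, head at -1, tape 1##00.

state s1, head at -1, tape 1##00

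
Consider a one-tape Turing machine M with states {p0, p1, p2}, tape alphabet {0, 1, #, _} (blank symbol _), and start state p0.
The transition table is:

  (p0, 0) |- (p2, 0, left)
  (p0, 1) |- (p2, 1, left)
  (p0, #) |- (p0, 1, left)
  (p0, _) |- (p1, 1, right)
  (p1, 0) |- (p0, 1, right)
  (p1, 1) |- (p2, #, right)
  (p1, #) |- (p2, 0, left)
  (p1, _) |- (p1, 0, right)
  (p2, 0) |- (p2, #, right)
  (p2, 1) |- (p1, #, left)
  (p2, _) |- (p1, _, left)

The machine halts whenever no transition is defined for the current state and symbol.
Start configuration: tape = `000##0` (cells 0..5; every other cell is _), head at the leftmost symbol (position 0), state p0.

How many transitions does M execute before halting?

state=p0 head=0 tape=____[0]00##0   (p0,0)→(p2,0,left)
state=p2 head=-1 tape=___[_]000##0   (p2,_)→(p1,_,left)
state=p1 head=-2 tape=__[_]_000##0   (p1,_)→(p1,0,right)
state=p1 head=-1 tape=__0[_]000##0   (p1,_)→(p1,0,right)
state=p1 head=0 tape=__00[0]00##0   (p1,0)→(p0,1,right)
state=p0 head=1 tape=__001[0]0##0   (p0,0)→(p2,0,left)
state=p2 head=0 tape=__00[1]00##0   (p2,1)→(p1,#,left)
state=p1 head=-1 tape=__0[0]#00##0   (p1,0)→(p0,1,right)
state=p0 head=0 tape=__01[#]00##0   (p0,#)→(p0,1,left)
state=p0 head=-1 tape=__0[1]100##0   (p0,1)→(p2,1,left)
state=p2 head=-2 tape=__[0]1100##0   (p2,0)→(p2,#,right)
state=p2 head=-1 tape=__#[1]100##0   (p2,1)→(p1,#,left)
state=p1 head=-2 tape=__[#]#100##0   (p1,#)→(p2,0,left)
state=p2 head=-3 tape=_[_]0#100##0   (p2,_)→(p1,_,left)
state=p1 head=-4 tape=[_]_0#100##0   (p1,_)→(p1,0,right)
state=p1 head=-3 tape=0[_]0#100##0   (p1,_)→(p1,0,right)
state=p1 head=-2 tape=00[0]#100##0   (p1,0)→(p0,1,right)
state=p0 head=-1 tape=001[#]100##0   (p0,#)→(p0,1,left)
state=p0 head=-2 tape=00[1]1100##0   (p0,1)→(p2,1,left)
state=p2 head=-3 tape=0[0]11100##0   (p2,0)→(p2,#,right)
state=p2 head=-2 tape=0#[1]1100##0   (p2,1)→(p1,#,left)
state=p1 head=-3 tape=0[#]#1100##0   (p1,#)→(p2,0,left)
state=p2 head=-4 tape=[0]0#1100##0   (p2,0)→(p2,#,right)
state=p2 head=-3 tape=#[0]#1100##0   (p2,0)→(p2,#,right)
state=p2 head=-2 tape=##[#]1100##0
M halts after 24 transitions.

24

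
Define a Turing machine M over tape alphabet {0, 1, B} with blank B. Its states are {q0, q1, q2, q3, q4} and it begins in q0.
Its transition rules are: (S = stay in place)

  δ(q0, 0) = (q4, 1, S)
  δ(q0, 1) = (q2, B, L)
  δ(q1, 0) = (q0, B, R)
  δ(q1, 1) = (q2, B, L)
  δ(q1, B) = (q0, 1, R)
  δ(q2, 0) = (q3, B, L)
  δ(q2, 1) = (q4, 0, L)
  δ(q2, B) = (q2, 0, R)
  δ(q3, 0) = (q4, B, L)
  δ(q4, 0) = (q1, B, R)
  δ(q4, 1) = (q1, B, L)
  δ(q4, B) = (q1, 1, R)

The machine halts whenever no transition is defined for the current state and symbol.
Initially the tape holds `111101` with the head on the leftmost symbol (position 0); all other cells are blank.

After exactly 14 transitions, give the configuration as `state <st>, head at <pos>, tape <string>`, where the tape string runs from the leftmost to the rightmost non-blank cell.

q0 | B[1]11101   read 1 → write B, move L, go to q2
q2 | [B]B11101   read B → write 0, move R, go to q2
q2 | 0[B]11101   read B → write 0, move R, go to q2
q2 | 00[1]1101   read 1 → write 0, move L, go to q4
q4 | 0[0]01101   read 0 → write B, move R, go to q1
q1 | 0B[0]1101   read 0 → write B, move R, go to q0
q0 | 0BB[1]101   read 1 → write B, move L, go to q2
q2 | 0B[B]B101   read B → write 0, move R, go to q2
q2 | 0B0[B]101   read B → write 0, move R, go to q2
q2 | 0B00[1]01   read 1 → write 0, move L, go to q4
q4 | 0B0[0]001   read 0 → write B, move R, go to q1
q1 | 0B0B[0]01   read 0 → write B, move R, go to q0
q0 | 0B0BB[0]1   read 0 → write 1, move S, go to q4
q4 | 0B0BB[1]1   read 1 → write B, move L, go to q1
q1 | 0B0B[B]B1
After 14 steps: state q1, head at 3, tape 0B0BBB1.

state q1, head at 3, tape 0B0BBB1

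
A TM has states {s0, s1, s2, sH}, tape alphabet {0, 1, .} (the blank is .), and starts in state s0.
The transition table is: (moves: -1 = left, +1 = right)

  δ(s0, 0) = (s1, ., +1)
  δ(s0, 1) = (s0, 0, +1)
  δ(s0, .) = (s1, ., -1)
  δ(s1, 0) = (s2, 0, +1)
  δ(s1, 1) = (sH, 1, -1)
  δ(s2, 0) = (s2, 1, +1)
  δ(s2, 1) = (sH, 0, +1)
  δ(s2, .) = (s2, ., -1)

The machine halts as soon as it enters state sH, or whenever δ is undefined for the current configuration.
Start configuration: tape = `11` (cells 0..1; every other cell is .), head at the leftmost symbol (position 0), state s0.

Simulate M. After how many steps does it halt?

8

s0 | [1]1.   read 1 → write 0, move +1, go to s0
s0 | 0[1].   read 1 → write 0, move +1, go to s0
s0 | 00[.]   read . → write ., move -1, go to s1
s1 | 0[0].   read 0 → write 0, move +1, go to s2
s2 | 00[.]   read . → write ., move -1, go to s2
s2 | 0[0].   read 0 → write 1, move +1, go to s2
s2 | 01[.]   read . → write ., move -1, go to s2
s2 | 0[1].   read 1 → write 0, move +1, go to sH
sH | 00[.]
M halts after 8 transitions.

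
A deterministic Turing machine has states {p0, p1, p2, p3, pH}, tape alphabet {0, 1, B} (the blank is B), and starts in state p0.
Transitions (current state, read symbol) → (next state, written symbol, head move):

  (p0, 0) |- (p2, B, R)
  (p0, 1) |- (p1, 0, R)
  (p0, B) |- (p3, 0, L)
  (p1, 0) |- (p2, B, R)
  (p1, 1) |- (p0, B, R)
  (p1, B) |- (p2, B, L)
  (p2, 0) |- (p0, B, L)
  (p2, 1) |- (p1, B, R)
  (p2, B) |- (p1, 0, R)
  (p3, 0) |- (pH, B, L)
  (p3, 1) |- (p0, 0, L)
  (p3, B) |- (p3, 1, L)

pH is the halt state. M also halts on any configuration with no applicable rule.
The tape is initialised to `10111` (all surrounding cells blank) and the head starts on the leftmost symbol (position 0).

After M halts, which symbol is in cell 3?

p0 | B[1]0111B   read 1 → write 0, move R, go to p1
p1 | B0[0]111B   read 0 → write B, move R, go to p2
p2 | B0B[1]11B   read 1 → write B, move R, go to p1
p1 | B0BB[1]1B   read 1 → write B, move R, go to p0
p0 | B0BBB[1]B   read 1 → write 0, move R, go to p1
p1 | B0BBB0[B]   read B → write B, move L, go to p2
p2 | B0BBB[0]B   read 0 → write B, move L, go to p0
p0 | B0BB[B]BB   read B → write 0, move L, go to p3
p3 | B0B[B]0BB   read B → write 1, move L, go to p3
p3 | B0[B]10BB   read B → write 1, move L, go to p3
p3 | B[0]110BB   read 0 → write B, move L, go to pH
pH | [B]B110BB
Cell 3 holds 0 when M halts.

0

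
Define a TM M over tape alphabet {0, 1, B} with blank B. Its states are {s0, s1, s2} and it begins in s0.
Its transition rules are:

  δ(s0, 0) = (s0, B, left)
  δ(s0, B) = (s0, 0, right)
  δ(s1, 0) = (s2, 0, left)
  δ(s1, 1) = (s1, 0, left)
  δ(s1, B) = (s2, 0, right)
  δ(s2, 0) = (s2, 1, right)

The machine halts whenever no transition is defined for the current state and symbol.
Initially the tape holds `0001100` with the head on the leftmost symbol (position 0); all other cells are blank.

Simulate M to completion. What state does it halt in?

s0

s0 | BBB[0]001100   read 0 → write B, move left, go to s0
s0 | BB[B]B001100   read B → write 0, move right, go to s0
s0 | BB0[B]001100   read B → write 0, move right, go to s0
s0 | BB00[0]01100   read 0 → write B, move left, go to s0
s0 | BB0[0]B01100   read 0 → write B, move left, go to s0
s0 | BB[0]BB01100   read 0 → write B, move left, go to s0
s0 | B[B]BBB01100   read B → write 0, move right, go to s0
s0 | B0[B]BB01100   read B → write 0, move right, go to s0
s0 | B00[B]B01100   read B → write 0, move right, go to s0
s0 | B000[B]01100   read B → write 0, move right, go to s0
s0 | B0000[0]1100   read 0 → write B, move left, go to s0
s0 | B000[0]B1100   read 0 → write B, move left, go to s0
s0 | B00[0]BB1100   read 0 → write B, move left, go to s0
s0 | B0[0]BBB1100   read 0 → write B, move left, go to s0
s0 | B[0]BBBB1100   read 0 → write B, move left, go to s0
s0 | [B]BBBBB1100   read B → write 0, move right, go to s0
s0 | 0[B]BBBB1100   read B → write 0, move right, go to s0
s0 | 00[B]BBB1100   read B → write 0, move right, go to s0
s0 | 000[B]BB1100   read B → write 0, move right, go to s0
s0 | 0000[B]B1100   read B → write 0, move right, go to s0
s0 | 00000[B]1100   read B → write 0, move right, go to s0
s0 | 000000[1]100
No transition is defined for (s0, 1); M halts in state s0.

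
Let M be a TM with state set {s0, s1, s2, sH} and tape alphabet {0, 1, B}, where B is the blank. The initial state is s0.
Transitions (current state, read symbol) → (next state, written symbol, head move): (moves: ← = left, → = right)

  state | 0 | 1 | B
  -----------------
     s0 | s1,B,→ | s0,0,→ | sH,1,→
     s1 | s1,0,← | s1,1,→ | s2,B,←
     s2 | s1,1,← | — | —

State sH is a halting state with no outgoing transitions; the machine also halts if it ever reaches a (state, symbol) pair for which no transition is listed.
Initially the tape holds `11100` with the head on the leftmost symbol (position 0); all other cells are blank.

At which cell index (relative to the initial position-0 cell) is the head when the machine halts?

s0 | BB[1]1100   read 1 → write 0, move →, go to s0
s0 | BB0[1]100   read 1 → write 0, move →, go to s0
s0 | BB00[1]00   read 1 → write 0, move →, go to s0
s0 | BB000[0]0   read 0 → write B, move →, go to s1
s1 | BB000B[0]   read 0 → write 0, move ←, go to s1
s1 | BB000[B]0   read B → write B, move ←, go to s2
s2 | BB00[0]B0   read 0 → write 1, move ←, go to s1
s1 | BB0[0]1B0   read 0 → write 0, move ←, go to s1
s1 | BB[0]01B0   read 0 → write 0, move ←, go to s1
s1 | B[B]001B0   read B → write B, move ←, go to s2
s2 | [B]B001B0
At halt the head is at cell -2.

-2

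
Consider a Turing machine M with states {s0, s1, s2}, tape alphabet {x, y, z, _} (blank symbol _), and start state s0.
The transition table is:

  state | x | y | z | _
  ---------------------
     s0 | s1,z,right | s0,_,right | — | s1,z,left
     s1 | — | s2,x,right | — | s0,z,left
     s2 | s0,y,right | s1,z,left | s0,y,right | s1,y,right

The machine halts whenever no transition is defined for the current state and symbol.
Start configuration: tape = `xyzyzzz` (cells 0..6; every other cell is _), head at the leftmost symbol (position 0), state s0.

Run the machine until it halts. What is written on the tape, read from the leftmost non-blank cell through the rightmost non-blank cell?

state=s0 head=0 tape=[x]yzyzzz   (s0,x)→(s1,z,right)
state=s1 head=1 tape=z[y]zyzzz   (s1,y)→(s2,x,right)
state=s2 head=2 tape=zx[z]yzzz   (s2,z)→(s0,y,right)
state=s0 head=3 tape=zxy[y]zzz   (s0,y)→(s0,_,right)
state=s0 head=4 tape=zxy_[z]zz
The non-blank tape span at halt is zxy_zzz.

zxy_zzz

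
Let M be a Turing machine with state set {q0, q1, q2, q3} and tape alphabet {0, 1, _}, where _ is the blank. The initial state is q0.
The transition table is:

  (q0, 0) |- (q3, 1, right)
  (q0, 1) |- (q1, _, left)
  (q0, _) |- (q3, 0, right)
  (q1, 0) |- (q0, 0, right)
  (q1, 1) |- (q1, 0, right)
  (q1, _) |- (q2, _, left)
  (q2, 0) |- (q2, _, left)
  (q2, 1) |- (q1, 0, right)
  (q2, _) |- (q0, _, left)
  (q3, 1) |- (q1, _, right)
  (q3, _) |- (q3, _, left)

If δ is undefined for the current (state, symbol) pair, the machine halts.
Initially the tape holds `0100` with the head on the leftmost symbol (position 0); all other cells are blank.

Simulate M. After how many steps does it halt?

15

q0 | [0]100_   read 0 → write 1, move right, go to q3
q3 | 1[1]00_   read 1 → write _, move right, go to q1
q1 | 1_[0]0_   read 0 → write 0, move right, go to q0
q0 | 1_0[0]_   read 0 → write 1, move right, go to q3
q3 | 1_01[_]   read _ → write _, move left, go to q3
q3 | 1_0[1]_   read 1 → write _, move right, go to q1
q1 | 1_0_[_]   read _ → write _, move left, go to q2
q2 | 1_0[_]_   read _ → write _, move left, go to q0
q0 | 1_[0]__   read 0 → write 1, move right, go to q3
q3 | 1_1[_]_   read _ → write _, move left, go to q3
q3 | 1_[1]__   read 1 → write _, move right, go to q1
q1 | 1__[_]_   read _ → write _, move left, go to q2
q2 | 1_[_]__   read _ → write _, move left, go to q0
q0 | 1[_]___   read _ → write 0, move right, go to q3
q3 | 10[_]__   read _ → write _, move left, go to q3
q3 | 1[0]___
M halts after 15 transitions.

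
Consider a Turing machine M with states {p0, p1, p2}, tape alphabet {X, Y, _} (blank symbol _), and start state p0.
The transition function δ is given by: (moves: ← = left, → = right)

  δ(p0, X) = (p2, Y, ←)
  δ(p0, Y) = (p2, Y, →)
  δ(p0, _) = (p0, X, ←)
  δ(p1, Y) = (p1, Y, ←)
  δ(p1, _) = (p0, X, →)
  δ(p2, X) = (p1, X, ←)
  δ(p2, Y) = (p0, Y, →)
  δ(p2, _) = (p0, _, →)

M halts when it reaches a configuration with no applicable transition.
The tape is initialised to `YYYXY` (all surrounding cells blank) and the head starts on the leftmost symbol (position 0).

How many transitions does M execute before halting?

15

state=p0 head=0 tape=_[Y]YYXY   (p0,Y)→(p2,Y,→)
state=p2 head=1 tape=_Y[Y]YXY   (p2,Y)→(p0,Y,→)
state=p0 head=2 tape=_YY[Y]XY   (p0,Y)→(p2,Y,→)
state=p2 head=3 tape=_YYY[X]Y   (p2,X)→(p1,X,←)
state=p1 head=2 tape=_YY[Y]XY   (p1,Y)→(p1,Y,←)
state=p1 head=1 tape=_Y[Y]YXY   (p1,Y)→(p1,Y,←)
state=p1 head=0 tape=_[Y]YYXY   (p1,Y)→(p1,Y,←)
state=p1 head=-1 tape=[_]YYYXY   (p1,_)→(p0,X,→)
state=p0 head=0 tape=X[Y]YYXY   (p0,Y)→(p2,Y,→)
state=p2 head=1 tape=XY[Y]YXY   (p2,Y)→(p0,Y,→)
state=p0 head=2 tape=XYY[Y]XY   (p0,Y)→(p2,Y,→)
state=p2 head=3 tape=XYYY[X]Y   (p2,X)→(p1,X,←)
state=p1 head=2 tape=XYY[Y]XY   (p1,Y)→(p1,Y,←)
state=p1 head=1 tape=XY[Y]YXY   (p1,Y)→(p1,Y,←)
state=p1 head=0 tape=X[Y]YYXY   (p1,Y)→(p1,Y,←)
state=p1 head=-1 tape=[X]YYYXY
M halts after 15 transitions.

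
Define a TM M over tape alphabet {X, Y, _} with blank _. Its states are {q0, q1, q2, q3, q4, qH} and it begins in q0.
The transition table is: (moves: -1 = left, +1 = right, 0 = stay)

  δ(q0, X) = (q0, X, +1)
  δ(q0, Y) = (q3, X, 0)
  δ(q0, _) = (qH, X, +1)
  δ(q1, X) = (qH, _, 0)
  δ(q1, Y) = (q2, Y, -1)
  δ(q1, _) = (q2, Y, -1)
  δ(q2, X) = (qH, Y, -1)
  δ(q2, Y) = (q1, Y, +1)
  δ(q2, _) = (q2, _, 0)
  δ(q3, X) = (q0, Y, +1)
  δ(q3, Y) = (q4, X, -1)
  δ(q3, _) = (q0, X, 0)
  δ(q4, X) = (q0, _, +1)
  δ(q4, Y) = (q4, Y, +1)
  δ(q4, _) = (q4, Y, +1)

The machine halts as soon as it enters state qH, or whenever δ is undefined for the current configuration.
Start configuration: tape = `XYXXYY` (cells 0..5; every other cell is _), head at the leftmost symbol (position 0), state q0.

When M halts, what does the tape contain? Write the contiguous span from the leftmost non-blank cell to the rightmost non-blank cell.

state=q0 head=0 tape=[X]YXXYY__   (q0,X)→(q0,X,+1)
state=q0 head=1 tape=X[Y]XXYY__   (q0,Y)→(q3,X,0)
state=q3 head=1 tape=X[X]XXYY__   (q3,X)→(q0,Y,+1)
state=q0 head=2 tape=XY[X]XYY__   (q0,X)→(q0,X,+1)
state=q0 head=3 tape=XYX[X]YY__   (q0,X)→(q0,X,+1)
state=q0 head=4 tape=XYXX[Y]Y__   (q0,Y)→(q3,X,0)
state=q3 head=4 tape=XYXX[X]Y__   (q3,X)→(q0,Y,+1)
state=q0 head=5 tape=XYXXY[Y]__   (q0,Y)→(q3,X,0)
state=q3 head=5 tape=XYXXY[X]__   (q3,X)→(q0,Y,+1)
state=q0 head=6 tape=XYXXYY[_]_   (q0,_)→(qH,X,+1)
state=qH head=7 tape=XYXXYYX[_]
The non-blank tape span at halt is XYXXYYX.

XYXXYYX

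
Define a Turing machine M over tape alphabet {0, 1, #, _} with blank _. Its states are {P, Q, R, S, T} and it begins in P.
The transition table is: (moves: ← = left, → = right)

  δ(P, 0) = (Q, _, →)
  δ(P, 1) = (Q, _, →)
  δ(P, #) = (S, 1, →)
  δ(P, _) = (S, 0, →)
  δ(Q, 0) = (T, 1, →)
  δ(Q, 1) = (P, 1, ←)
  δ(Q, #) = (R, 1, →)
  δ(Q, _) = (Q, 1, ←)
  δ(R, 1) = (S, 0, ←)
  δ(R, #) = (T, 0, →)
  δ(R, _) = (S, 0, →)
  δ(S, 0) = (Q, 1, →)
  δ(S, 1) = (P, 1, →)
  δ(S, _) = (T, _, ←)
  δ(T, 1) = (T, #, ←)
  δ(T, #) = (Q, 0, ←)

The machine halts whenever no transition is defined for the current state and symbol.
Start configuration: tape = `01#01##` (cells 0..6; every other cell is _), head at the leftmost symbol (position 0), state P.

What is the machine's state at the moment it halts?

state=P head=0 tape=[0]1#01##   (P,0)→(Q,_,→)
state=Q head=1 tape=_[1]#01##   (Q,1)→(P,1,←)
state=P head=0 tape=[_]1#01##   (P,_)→(S,0,→)
state=S head=1 tape=0[1]#01##   (S,1)→(P,1,→)
state=P head=2 tape=01[#]01##   (P,#)→(S,1,→)
state=S head=3 tape=011[0]1##   (S,0)→(Q,1,→)
state=Q head=4 tape=0111[1]##   (Q,1)→(P,1,←)
state=P head=3 tape=011[1]1##   (P,1)→(Q,_,→)
state=Q head=4 tape=011_[1]##   (Q,1)→(P,1,←)
state=P head=3 tape=011[_]1##   (P,_)→(S,0,→)
state=S head=4 tape=0110[1]##   (S,1)→(P,1,→)
state=P head=5 tape=01101[#]#   (P,#)→(S,1,→)
state=S head=6 tape=011011[#]
No transition is defined for (S, #); M halts in state S.

S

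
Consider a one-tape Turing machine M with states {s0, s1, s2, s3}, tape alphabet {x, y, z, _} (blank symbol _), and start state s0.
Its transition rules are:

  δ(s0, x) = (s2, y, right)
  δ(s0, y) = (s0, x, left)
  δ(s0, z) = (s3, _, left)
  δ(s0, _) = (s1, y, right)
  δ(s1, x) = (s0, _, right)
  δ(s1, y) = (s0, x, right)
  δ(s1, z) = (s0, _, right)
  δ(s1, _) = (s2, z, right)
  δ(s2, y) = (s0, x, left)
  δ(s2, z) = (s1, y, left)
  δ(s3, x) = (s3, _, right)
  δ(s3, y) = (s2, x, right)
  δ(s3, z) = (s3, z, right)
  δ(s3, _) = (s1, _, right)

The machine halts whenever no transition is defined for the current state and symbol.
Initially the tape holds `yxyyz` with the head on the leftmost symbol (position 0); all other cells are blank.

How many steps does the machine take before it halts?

s0 | _[y]xyyz   read y → write x, move left, go to s0
s0 | [_]xxyyz   read _ → write y, move right, go to s1
s1 | y[x]xyyz   read x → write _, move right, go to s0
s0 | y_[x]yyz   read x → write y, move right, go to s2
s2 | y_y[y]yz   read y → write x, move left, go to s0
s0 | y_[y]xyz   read y → write x, move left, go to s0
s0 | y[_]xxyz   read _ → write y, move right, go to s1
s1 | yy[x]xyz   read x → write _, move right, go to s0
s0 | yy_[x]yz   read x → write y, move right, go to s2
s2 | yy_y[y]z   read y → write x, move left, go to s0
s0 | yy_[y]xz   read y → write x, move left, go to s0
s0 | yy[_]xxz   read _ → write y, move right, go to s1
s1 | yyy[x]xz   read x → write _, move right, go to s0
s0 | yyy_[x]z   read x → write y, move right, go to s2
s2 | yyy_y[z]   read z → write y, move left, go to s1
s1 | yyy_[y]y   read y → write x, move right, go to s0
s0 | yyy_x[y]   read y → write x, move left, go to s0
s0 | yyy_[x]x   read x → write y, move right, go to s2
s2 | yyy_y[x]
M halts after 18 transitions.

18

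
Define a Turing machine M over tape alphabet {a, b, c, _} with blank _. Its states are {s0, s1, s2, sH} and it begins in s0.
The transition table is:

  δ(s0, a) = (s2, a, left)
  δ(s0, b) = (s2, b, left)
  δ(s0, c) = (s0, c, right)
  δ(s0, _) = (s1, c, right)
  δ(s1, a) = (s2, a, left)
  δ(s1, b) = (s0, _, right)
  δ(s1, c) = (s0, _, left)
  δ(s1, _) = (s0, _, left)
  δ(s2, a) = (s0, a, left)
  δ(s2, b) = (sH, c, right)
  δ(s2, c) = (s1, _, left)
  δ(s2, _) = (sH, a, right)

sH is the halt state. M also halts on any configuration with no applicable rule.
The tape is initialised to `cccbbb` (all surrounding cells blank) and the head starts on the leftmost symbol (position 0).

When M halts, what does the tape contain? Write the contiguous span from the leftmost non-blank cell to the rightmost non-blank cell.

s0 | [c]ccbbb   read c → write c, move right, go to s0
s0 | c[c]cbbb   read c → write c, move right, go to s0
s0 | cc[c]bbb   read c → write c, move right, go to s0
s0 | ccc[b]bb   read b → write b, move left, go to s2
s2 | cc[c]bbb   read c → write _, move left, go to s1
s1 | c[c]_bbb   read c → write _, move left, go to s0
s0 | [c]__bbb   read c → write c, move right, go to s0
s0 | c[_]_bbb   read _ → write c, move right, go to s1
s1 | cc[_]bbb   read _ → write _, move left, go to s0
s0 | c[c]_bbb   read c → write c, move right, go to s0
s0 | cc[_]bbb   read _ → write c, move right, go to s1
s1 | ccc[b]bb   read b → write _, move right, go to s0
s0 | ccc_[b]b   read b → write b, move left, go to s2
s2 | ccc[_]bb   read _ → write a, move right, go to sH
sH | ccca[b]b
The non-blank tape span at halt is cccabb.

cccabb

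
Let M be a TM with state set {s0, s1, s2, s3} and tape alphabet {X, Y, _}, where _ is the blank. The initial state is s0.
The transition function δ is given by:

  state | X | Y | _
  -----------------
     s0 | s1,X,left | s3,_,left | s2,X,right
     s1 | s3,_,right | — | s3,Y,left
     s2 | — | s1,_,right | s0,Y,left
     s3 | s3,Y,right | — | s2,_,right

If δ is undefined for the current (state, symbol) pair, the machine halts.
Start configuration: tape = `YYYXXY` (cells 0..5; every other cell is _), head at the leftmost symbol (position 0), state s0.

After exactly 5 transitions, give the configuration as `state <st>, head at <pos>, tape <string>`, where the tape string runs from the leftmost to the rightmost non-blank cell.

s0 | _[Y]YYXXY   read Y → write _, move left, go to s3
s3 | [_]_YYXXY   read _ → write _, move right, go to s2
s2 | _[_]YYXXY   read _ → write Y, move left, go to s0
s0 | [_]YYYXXY   read _ → write X, move right, go to s2
s2 | X[Y]YYXXY   read Y → write _, move right, go to s1
s1 | X_[Y]YXXY
After 5 steps: state s1, head at 1, tape X_YYXXY.

state s1, head at 1, tape X_YYXXY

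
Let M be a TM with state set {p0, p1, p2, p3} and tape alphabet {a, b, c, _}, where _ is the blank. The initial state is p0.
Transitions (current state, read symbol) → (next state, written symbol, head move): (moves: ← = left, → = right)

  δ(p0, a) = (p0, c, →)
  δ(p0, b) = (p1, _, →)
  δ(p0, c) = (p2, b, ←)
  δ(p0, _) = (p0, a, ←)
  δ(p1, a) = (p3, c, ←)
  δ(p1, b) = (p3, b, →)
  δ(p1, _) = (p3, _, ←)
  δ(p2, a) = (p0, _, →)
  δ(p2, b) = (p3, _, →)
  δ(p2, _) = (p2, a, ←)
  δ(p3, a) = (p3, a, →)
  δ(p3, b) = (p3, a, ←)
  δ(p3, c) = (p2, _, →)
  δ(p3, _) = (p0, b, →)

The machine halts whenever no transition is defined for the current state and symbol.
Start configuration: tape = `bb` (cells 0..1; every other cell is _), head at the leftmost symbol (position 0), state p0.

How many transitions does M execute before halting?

p0 | [b]b____   read b → write _, move →, go to p1
p1 | _[b]____   read b → write b, move →, go to p3
p3 | _b[_]___   read _ → write b, move →, go to p0
p0 | _bb[_]__   read _ → write a, move ←, go to p0
p0 | _b[b]a__   read b → write _, move →, go to p1
p1 | _b_[a]__   read a → write c, move ←, go to p3
p3 | _b[_]c__   read _ → write b, move →, go to p0
p0 | _bb[c]__   read c → write b, move ←, go to p2
p2 | _b[b]b__   read b → write _, move →, go to p3
p3 | _b_[b]__   read b → write a, move ←, go to p3
p3 | _b[_]a__   read _ → write b, move →, go to p0
p0 | _bb[a]__   read a → write c, move →, go to p0
p0 | _bbc[_]_   read _ → write a, move ←, go to p0
p0 | _bb[c]a_   read c → write b, move ←, go to p2
p2 | _b[b]ba_   read b → write _, move →, go to p3
p3 | _b_[b]a_   read b → write a, move ←, go to p3
p3 | _b[_]aa_   read _ → write b, move →, go to p0
p0 | _bb[a]a_   read a → write c, move →, go to p0
p0 | _bbc[a]_   read a → write c, move →, go to p0
p0 | _bbcc[_]   read _ → write a, move ←, go to p0
p0 | _bbc[c]a   read c → write b, move ←, go to p2
p2 | _bb[c]ba
M halts after 21 transitions.

21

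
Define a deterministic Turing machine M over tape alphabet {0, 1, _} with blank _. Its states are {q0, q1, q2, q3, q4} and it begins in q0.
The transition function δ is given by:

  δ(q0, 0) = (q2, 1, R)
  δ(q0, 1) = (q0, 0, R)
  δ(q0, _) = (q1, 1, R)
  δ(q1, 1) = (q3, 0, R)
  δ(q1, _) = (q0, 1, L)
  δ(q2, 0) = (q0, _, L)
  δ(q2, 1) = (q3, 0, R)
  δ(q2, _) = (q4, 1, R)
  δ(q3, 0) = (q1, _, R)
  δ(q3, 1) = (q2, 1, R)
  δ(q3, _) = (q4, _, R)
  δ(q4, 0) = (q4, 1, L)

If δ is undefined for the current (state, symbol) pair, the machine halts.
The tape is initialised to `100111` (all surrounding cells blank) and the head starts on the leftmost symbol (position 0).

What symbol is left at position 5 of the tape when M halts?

q0 | [1]00111__   read 1 → write 0, move R, go to q0
q0 | 0[0]0111__   read 0 → write 1, move R, go to q2
q2 | 01[0]111__   read 0 → write _, move L, go to q0
q0 | 0[1]_111__   read 1 → write 0, move R, go to q0
q0 | 00[_]111__   read _ → write 1, move R, go to q1
q1 | 001[1]11__   read 1 → write 0, move R, go to q3
q3 | 0010[1]1__   read 1 → write 1, move R, go to q2
q2 | 00101[1]__   read 1 → write 0, move R, go to q3
q3 | 001010[_]_   read _ → write _, move R, go to q4
q4 | 001010_[_]
Cell 5 holds 0 when M halts.

0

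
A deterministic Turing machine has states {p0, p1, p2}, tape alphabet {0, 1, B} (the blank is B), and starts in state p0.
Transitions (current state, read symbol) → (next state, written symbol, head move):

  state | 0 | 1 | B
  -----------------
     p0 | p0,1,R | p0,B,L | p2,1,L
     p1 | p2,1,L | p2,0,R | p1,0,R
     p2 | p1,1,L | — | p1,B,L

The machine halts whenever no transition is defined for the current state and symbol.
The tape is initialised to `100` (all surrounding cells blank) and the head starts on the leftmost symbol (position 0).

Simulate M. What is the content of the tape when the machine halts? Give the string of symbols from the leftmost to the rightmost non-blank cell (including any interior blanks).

state=p0 head=0 tape=BBBBB[1]00   (p0,1)→(p0,B,L)
state=p0 head=-1 tape=BBBB[B]B00   (p0,B)→(p2,1,L)
state=p2 head=-2 tape=BBB[B]1B00   (p2,B)→(p1,B,L)
state=p1 head=-3 tape=BB[B]B1B00   (p1,B)→(p1,0,R)
state=p1 head=-2 tape=BB0[B]1B00   (p1,B)→(p1,0,R)
state=p1 head=-1 tape=BB00[1]B00   (p1,1)→(p2,0,R)
state=p2 head=0 tape=BB000[B]00   (p2,B)→(p1,B,L)
state=p1 head=-1 tape=BB00[0]B00   (p1,0)→(p2,1,L)
state=p2 head=-2 tape=BB0[0]1B00   (p2,0)→(p1,1,L)
state=p1 head=-3 tape=BB[0]11B00   (p1,0)→(p2,1,L)
state=p2 head=-4 tape=B[B]111B00   (p2,B)→(p1,B,L)
state=p1 head=-5 tape=[B]B111B00   (p1,B)→(p1,0,R)
state=p1 head=-4 tape=0[B]111B00   (p1,B)→(p1,0,R)
state=p1 head=-3 tape=00[1]11B00   (p1,1)→(p2,0,R)
state=p2 head=-2 tape=000[1]1B00
The non-blank tape span at halt is 00011B00.

00011B00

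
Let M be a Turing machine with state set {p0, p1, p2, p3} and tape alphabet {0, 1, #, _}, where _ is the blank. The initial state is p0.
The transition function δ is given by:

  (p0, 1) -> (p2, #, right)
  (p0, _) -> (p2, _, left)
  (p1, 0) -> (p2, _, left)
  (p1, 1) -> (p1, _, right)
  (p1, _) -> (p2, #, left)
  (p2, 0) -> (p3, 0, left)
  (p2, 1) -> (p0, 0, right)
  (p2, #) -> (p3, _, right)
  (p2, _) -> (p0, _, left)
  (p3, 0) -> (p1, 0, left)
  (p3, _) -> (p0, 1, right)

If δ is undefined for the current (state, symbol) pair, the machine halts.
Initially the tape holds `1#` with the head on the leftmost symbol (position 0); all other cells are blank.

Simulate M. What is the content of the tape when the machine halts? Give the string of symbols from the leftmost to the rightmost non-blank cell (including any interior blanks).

state=p0 head=0 tape=[1]#__   (p0,1)→(p2,#,right)
state=p2 head=1 tape=#[#]__   (p2,#)→(p3,_,right)
state=p3 head=2 tape=#_[_]_   (p3,_)→(p0,1,right)
state=p0 head=3 tape=#_1[_]   (p0,_)→(p2,_,left)
state=p2 head=2 tape=#_[1]_   (p2,1)→(p0,0,right)
state=p0 head=3 tape=#_0[_]   (p0,_)→(p2,_,left)
state=p2 head=2 tape=#_[0]_   (p2,0)→(p3,0,left)
state=p3 head=1 tape=#[_]0_   (p3,_)→(p0,1,right)
state=p0 head=2 tape=#1[0]_
The non-blank tape span at halt is #10.

#10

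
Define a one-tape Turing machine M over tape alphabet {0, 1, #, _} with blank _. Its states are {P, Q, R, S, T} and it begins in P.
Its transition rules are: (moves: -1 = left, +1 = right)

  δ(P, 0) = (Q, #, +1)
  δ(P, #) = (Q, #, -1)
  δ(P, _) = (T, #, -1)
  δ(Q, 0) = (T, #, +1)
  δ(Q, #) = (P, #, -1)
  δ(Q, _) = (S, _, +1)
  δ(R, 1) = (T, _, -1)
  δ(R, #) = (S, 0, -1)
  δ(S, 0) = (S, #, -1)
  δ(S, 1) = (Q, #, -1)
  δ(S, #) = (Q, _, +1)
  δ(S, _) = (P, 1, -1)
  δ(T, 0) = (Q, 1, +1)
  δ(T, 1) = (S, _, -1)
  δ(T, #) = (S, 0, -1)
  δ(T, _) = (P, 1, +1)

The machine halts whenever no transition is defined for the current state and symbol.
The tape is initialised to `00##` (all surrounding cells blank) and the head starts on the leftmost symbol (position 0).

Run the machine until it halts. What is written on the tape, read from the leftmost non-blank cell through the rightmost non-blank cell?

P | [0]0##____   read 0 → write #, move +1, go to Q
Q | #[0]##____   read 0 → write #, move +1, go to T
T | ##[#]#____   read # → write 0, move -1, go to S
S | #[#]0#____   read # → write _, move +1, go to Q
Q | #_[0]#____   read 0 → write #, move +1, go to T
T | #_#[#]____   read # → write 0, move -1, go to S
S | #_[#]0____   read # → write _, move +1, go to Q
Q | #__[0]____   read 0 → write #, move +1, go to T
T | #__#[_]___   read _ → write 1, move +1, go to P
P | #__#1[_]__   read _ → write #, move -1, go to T
T | #__#[1]#__   read 1 → write _, move -1, go to S
S | #__[#]_#__   read # → write _, move +1, go to Q
Q | #___[_]#__   read _ → write _, move +1, go to S
S | #____[#]__   read # → write _, move +1, go to Q
Q | #_____[_]_   read _ → write _, move +1, go to S
S | #______[_]   read _ → write 1, move -1, go to P
P | #_____[_]1   read _ → write #, move -1, go to T
T | #____[_]#1   read _ → write 1, move +1, go to P
P | #____1[#]1   read # → write #, move -1, go to Q
Q | #____[1]#1
The non-blank tape span at halt is #____1#1.

#____1#1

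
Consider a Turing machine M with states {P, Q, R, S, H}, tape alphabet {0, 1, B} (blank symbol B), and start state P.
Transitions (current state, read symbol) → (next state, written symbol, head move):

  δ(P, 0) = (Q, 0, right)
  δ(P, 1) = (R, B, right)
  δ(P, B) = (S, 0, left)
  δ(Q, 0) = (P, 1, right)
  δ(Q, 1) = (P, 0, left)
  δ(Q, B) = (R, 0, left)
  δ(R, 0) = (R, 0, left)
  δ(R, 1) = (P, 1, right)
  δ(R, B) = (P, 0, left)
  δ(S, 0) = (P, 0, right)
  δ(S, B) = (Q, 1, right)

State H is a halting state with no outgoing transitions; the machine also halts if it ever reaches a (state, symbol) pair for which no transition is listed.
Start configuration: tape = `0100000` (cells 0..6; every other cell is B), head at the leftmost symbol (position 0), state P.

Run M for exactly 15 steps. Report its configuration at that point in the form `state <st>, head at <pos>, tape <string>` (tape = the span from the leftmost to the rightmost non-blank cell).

state S, head at 7, tape 010101010

P | [0]100000BB   read 0 → write 0, move right, go to Q
Q | 0[1]00000BB   read 1 → write 0, move left, go to P
P | [0]000000BB   read 0 → write 0, move right, go to Q
Q | 0[0]00000BB   read 0 → write 1, move right, go to P
P | 01[0]0000BB   read 0 → write 0, move right, go to Q
Q | 010[0]000BB   read 0 → write 1, move right, go to P
P | 0101[0]00BB   read 0 → write 0, move right, go to Q
Q | 01010[0]0BB   read 0 → write 1, move right, go to P
P | 010101[0]BB   read 0 → write 0, move right, go to Q
Q | 0101010[B]B   read B → write 0, move left, go to R
R | 010101[0]0B   read 0 → write 0, move left, go to R
R | 01010[1]00B   read 1 → write 1, move right, go to P
P | 010101[0]0B   read 0 → write 0, move right, go to Q
Q | 0101010[0]B   read 0 → write 1, move right, go to P
P | 01010101[B]   read B → write 0, move left, go to S
S | 0101010[1]0
After 15 steps: state S, head at 7, tape 010101010.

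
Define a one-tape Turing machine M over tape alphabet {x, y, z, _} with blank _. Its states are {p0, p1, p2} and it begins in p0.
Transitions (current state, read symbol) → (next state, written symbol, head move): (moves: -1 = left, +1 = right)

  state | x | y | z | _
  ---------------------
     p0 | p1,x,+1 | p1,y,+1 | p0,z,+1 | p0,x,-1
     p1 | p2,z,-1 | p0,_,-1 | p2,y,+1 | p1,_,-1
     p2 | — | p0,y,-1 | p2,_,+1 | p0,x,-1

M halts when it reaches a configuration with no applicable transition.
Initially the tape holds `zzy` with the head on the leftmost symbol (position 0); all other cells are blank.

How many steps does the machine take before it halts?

19

state=p0 head=0 tape=[z]zy_   (p0,z)→(p0,z,+1)
state=p0 head=1 tape=z[z]y_   (p0,z)→(p0,z,+1)
state=p0 head=2 tape=zz[y]_   (p0,y)→(p1,y,+1)
state=p1 head=3 tape=zzy[_]   (p1,_)→(p1,_,-1)
state=p1 head=2 tape=zz[y]_   (p1,y)→(p0,_,-1)
state=p0 head=1 tape=z[z]__   (p0,z)→(p0,z,+1)
state=p0 head=2 tape=zz[_]_   (p0,_)→(p0,x,-1)
state=p0 head=1 tape=z[z]x_   (p0,z)→(p0,z,+1)
state=p0 head=2 tape=zz[x]_   (p0,x)→(p1,x,+1)
state=p1 head=3 tape=zzx[_]   (p1,_)→(p1,_,-1)
state=p1 head=2 tape=zz[x]_   (p1,x)→(p2,z,-1)
state=p2 head=1 tape=z[z]z_   (p2,z)→(p2,_,+1)
state=p2 head=2 tape=z_[z]_   (p2,z)→(p2,_,+1)
state=p2 head=3 tape=z__[_]   (p2,_)→(p0,x,-1)
state=p0 head=2 tape=z_[_]x   (p0,_)→(p0,x,-1)
state=p0 head=1 tape=z[_]xx   (p0,_)→(p0,x,-1)
state=p0 head=0 tape=[z]xxx   (p0,z)→(p0,z,+1)
state=p0 head=1 tape=z[x]xx   (p0,x)→(p1,x,+1)
state=p1 head=2 tape=zx[x]x   (p1,x)→(p2,z,-1)
state=p2 head=1 tape=z[x]zx
M halts after 19 transitions.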